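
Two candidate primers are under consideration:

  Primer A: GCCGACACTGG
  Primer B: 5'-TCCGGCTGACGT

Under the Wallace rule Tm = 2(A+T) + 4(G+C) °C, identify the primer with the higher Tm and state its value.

Primer A: A+T=3, G+C=8 → Tm = 2(3)+4(8) = 38°C
Primer B: A+T=4, G+C=8 → Tm = 2(4)+4(8) = 40°C
38°C vs 40°C → primer B is higher.

Primer B, 40°C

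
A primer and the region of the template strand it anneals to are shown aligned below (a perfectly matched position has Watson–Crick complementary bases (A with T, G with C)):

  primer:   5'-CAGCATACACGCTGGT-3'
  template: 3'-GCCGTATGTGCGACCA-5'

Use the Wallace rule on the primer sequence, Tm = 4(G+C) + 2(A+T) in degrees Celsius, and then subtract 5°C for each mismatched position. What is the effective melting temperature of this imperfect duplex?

45°C

Primer base counts: A=4, T=3, G=4, C=5 → A+T=7, G+C=9
Perfect-match Tm = 2(7) + 4(9) = 14 + 36 = 50°C
Mismatches (positions where the bases are not complementary): 1 (at position 2)
Effective Tm = 50 − 1×5 = 50 − 5 = 45°C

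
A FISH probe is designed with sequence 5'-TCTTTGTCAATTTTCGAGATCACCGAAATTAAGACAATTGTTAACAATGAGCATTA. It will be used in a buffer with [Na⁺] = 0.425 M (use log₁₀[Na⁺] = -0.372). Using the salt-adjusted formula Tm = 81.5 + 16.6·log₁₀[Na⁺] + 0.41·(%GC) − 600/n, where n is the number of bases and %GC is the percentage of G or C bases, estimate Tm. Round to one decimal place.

77.1°C

Length n = 56. G=8, C=9, T=19, A=20
G+C = 17, so %GC = 17/56 × 100 = 30.357%
Salt term: 16.6 × (-0.372) = -6.175
GC term: 0.41 × 30.357 = 12.446; length term: −600/56 = −10.714
Tm = 81.5 + (-6.175) + 12.446 − 10.714 = 77.057 → 77.1°C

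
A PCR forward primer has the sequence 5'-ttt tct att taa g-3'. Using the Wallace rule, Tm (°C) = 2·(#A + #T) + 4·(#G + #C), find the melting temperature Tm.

30°C

G=1, C=1, A=3, T=8
AT pairs contribute 11, GC pairs contribute 2.
Tm = 2(11) + 4(2) = 22 + 8 = 30°C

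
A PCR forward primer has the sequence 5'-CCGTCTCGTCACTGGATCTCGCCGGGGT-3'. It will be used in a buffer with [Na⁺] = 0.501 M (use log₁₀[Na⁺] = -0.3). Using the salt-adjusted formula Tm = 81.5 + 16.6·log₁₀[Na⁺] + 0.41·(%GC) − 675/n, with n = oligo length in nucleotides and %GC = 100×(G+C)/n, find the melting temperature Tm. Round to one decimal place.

Length n = 28. Counting bases: A=2, G=9, C=10, T=7
G+C = 19, so %GC = 19/28 × 100 = 67.857%
Salt term: 16.6 × (-0.3) = -4.98
GC term: 0.41 × 67.857 = 27.821; length term: −675/28 = −24.107
Tm = 81.5 + (-4.98) + 27.821 − 24.107 = 80.234 → 80.2°C

80.2°C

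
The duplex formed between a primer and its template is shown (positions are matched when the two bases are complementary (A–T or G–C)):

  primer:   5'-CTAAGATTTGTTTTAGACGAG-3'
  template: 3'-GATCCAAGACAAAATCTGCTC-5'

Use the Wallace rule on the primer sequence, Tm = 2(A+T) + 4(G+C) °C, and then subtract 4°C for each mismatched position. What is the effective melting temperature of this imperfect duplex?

Primer base counts: A=6, T=8, G=5, C=2 → A+T=14, G+C=7
Perfect-match Tm = 2(14) + 4(7) = 28 + 28 = 56°C
Mismatches (positions where the bases are not complementary): 3 (at positions 4, 6, 8)
Effective Tm = 56 − 3×4 = 56 − 12 = 44°C

44°C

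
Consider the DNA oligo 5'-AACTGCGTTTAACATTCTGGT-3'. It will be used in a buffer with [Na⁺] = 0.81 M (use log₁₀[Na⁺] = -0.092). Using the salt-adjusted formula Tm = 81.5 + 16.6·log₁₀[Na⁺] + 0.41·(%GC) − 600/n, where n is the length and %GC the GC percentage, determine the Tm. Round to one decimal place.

67.0°C

Length n = 21. Scanning the sequence gives G=4, T=8, A=5, C=4.
G+C = 8, so %GC = 8/21 × 100 = 38.095%
Salt term: 16.6 × (-0.092) = -1.527
GC term: 0.41 × 38.095 = 15.619; length term: −600/21 = −28.571
Tm = 81.5 + (-1.527) + 15.619 − 28.571 = 67.021 → 67.0°C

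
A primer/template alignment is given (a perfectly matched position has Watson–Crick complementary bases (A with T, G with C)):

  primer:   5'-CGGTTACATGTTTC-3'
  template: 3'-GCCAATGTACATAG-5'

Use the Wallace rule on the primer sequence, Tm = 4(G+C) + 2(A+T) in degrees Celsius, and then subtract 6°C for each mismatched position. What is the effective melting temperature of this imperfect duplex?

Primer base counts: A=2, T=6, G=3, C=3 → A+T=8, G+C=6
Perfect-match Tm = 2(8) + 4(6) = 16 + 24 = 40°C
Mismatches (positions where the bases are not complementary): 1 (at position 12)
Effective Tm = 40 − 1×6 = 40 − 6 = 34°C

34°C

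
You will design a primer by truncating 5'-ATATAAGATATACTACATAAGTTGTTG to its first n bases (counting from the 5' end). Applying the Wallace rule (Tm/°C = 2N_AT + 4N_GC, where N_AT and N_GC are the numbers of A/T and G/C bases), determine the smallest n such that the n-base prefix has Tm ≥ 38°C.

n = 16

First 15 bases: ATATAAGATATACTA → Tm = 34°C (< 38°C)
First 16 bases: ATATAAGATATACTAC → Tm = 38°C (≥ 38°C)
Since every base adds ≥2°C, Tm only increases with n, so the threshold is first crossed at n = 16.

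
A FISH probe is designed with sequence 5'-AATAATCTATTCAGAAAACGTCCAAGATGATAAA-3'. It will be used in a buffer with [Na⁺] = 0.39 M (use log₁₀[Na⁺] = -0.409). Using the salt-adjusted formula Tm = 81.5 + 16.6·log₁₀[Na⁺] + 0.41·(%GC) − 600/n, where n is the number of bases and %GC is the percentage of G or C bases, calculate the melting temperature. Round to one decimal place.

Length n = 34. Scanning the sequence gives C=5, G=4, T=8, A=17.
G+C = 9, so %GC = 9/34 × 100 = 26.471%
Salt term: 16.6 × (-0.409) = -6.789
GC term: 0.41 × 26.471 = 10.853; length term: −600/34 = −17.647
Tm = 81.5 + (-6.789) + 10.853 − 17.647 = 67.917 → 67.9°C

67.9°C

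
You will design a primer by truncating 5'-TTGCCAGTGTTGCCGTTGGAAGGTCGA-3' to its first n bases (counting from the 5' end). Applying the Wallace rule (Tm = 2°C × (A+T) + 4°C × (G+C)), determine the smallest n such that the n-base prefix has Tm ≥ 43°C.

n = 14

First 13 bases: TTGCCAGTGTTGC → Tm = 40°C (< 43°C)
First 14 bases: TTGCCAGTGTTGCC → Tm = 44°C (≥ 43°C)
Each additional base adds 2°C (A/T) or 4°C (G/C), so Tm is non-decreasing in n; n = 14 is the first length to reach 43°C.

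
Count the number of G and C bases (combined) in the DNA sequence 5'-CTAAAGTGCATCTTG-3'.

T=5, C=3, G=3, A=4
Total G or C: 3 + 3 = 6

6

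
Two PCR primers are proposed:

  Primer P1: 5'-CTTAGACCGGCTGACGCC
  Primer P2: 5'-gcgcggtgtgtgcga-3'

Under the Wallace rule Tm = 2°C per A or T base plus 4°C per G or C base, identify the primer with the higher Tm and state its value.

Primer P1: A+T=6, G+C=12 → Tm = 2(6)+4(12) = 60°C
Primer P2: A+T=4, G+C=11 → Tm = 2(4)+4(11) = 52°C
60°C vs 52°C → primer P1 is higher.

Primer P1, 60°C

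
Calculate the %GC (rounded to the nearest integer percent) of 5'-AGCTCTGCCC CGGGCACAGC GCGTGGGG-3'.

T=3, A=3, G=12, C=10
G+C = 12 + 10 = 22 out of 28 bases
%GC = 22/28 × 100 = 78.57% ≈ 79%

79%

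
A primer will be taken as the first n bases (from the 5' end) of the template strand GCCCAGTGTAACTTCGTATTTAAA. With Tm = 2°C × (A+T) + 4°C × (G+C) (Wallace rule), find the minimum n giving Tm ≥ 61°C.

First 21 bases: GCCCAGTGTAACTTCGTATTT → Tm = 60°C (< 61°C)
First 22 bases: GCCCAGTGTAACTTCGTATTTA → Tm = 62°C (≥ 61°C)
Each additional base adds 2°C (A/T) or 4°C (G/C), so Tm is non-decreasing in n; n = 22 is the first length to reach 61°C.

n = 22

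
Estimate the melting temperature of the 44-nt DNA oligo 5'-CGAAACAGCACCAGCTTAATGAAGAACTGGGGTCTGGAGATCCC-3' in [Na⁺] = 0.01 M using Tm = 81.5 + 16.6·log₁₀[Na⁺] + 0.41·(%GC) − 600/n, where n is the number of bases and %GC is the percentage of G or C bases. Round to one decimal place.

Length n = 44. Scanning the sequence gives T=7, A=14, C=11, G=12.
G+C = 23, so %GC = 23/44 × 100 = 52.273%
Salt term: 16.6 × (-2) = -33.2
GC term: 0.41 × 52.273 = 21.432; length term: −600/44 = −13.636
Tm = 81.5 + (-33.2) + 21.432 − 13.636 = 56.096 → 56.1°C

56.1°C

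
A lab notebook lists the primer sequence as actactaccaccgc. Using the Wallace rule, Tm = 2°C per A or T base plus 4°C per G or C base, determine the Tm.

T=2, C=7, G=1, A=4
So N_AT = 6 and N_GC = 8.
Tm = 4·8 + 2·6 = 32 + 12 = 44°C

44°C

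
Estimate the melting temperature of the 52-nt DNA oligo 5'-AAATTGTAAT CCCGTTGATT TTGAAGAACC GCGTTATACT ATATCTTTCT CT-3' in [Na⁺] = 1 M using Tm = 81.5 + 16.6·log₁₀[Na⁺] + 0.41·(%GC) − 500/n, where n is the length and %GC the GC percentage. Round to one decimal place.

85.3°C

Length n = 52. Scanning the sequence gives C=10, G=7, A=14, T=21.
G+C = 17, so %GC = 17/52 × 100 = 32.692%
Salt term: 16.6 × (0) = 0
GC term: 0.41 × 32.692 = 13.404; length term: −500/52 = −9.615
Tm = 81.5 + (0) + 13.404 − 9.615 = 85.289 → 85.3°C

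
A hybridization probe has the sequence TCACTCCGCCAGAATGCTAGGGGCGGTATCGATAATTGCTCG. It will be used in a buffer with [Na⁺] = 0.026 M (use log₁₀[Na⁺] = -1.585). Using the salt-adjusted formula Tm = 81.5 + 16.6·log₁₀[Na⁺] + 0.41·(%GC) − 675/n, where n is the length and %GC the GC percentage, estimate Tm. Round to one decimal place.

Length n = 42. Scanning the sequence gives T=10, C=11, G=12, A=9.
G+C = 23, so %GC = 23/42 × 100 = 54.762%
Salt term: 16.6 × (-1.585) = -26.311
GC term: 0.41 × 54.762 = 22.452; length term: −675/42 = −16.071
Tm = 81.5 + (-26.311) + 22.452 − 16.071 = 61.57 → 61.6°C

61.6°C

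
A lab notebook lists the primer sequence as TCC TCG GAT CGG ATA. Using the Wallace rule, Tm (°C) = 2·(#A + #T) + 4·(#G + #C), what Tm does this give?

Scanning the sequence gives C=4, T=4, G=4, A=3.
So N_AT = 7 and N_GC = 8.
Tm = 4·8 + 2·7 = 32 + 14 = 46°C

46°C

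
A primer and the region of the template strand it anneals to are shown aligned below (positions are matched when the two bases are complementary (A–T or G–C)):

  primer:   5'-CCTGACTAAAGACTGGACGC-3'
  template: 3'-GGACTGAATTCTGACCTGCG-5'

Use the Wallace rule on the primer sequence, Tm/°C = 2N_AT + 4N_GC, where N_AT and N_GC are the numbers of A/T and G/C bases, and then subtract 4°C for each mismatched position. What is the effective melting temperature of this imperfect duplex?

58°C

Primer base counts: A=6, T=3, G=5, C=6 → A+T=9, G+C=11
Perfect-match Tm = 2(9) + 4(11) = 18 + 44 = 62°C
Mismatches (positions where the bases are not complementary): 1 (at position 8)
Effective Tm = 62 − 1×4 = 62 − 4 = 58°C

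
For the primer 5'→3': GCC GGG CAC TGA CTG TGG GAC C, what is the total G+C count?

G=9, A=3, T=3, C=7
G+C = 9 + 7 = 16

16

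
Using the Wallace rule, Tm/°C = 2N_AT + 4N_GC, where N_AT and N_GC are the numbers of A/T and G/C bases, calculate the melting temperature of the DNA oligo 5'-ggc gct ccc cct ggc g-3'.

Counting bases: A=0, C=8, G=6, T=2
AT pairs contribute 2, GC pairs contribute 14.
Tm = 4·14 + 2·2 = 56 + 4 = 60°C

60°C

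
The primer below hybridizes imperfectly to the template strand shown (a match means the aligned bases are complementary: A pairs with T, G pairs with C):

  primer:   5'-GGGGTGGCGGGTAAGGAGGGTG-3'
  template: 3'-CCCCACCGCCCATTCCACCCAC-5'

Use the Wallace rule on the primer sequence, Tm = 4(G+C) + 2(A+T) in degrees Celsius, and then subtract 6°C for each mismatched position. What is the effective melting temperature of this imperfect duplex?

Primer base counts: A=3, T=3, G=15, C=1 → A+T=6, G+C=16
Perfect-match Tm = 2(6) + 4(16) = 12 + 64 = 76°C
Mismatches (positions where the bases are not complementary): 1 (at position 17)
Effective Tm = 76 − 1×6 = 76 − 6 = 70°C

70°C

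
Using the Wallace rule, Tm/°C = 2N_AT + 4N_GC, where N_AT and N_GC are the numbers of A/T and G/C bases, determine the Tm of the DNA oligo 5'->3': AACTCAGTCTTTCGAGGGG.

58°C

G=6, C=4, T=5, A=4
So N_AT = 9 and N_GC = 10.
Tm = 2(9) + 4(10) = 18 + 40 = 58°C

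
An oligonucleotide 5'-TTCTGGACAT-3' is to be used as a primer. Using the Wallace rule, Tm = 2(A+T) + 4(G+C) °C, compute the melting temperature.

28°C

Base counts: T=4, G=2, A=2, C=2
So N_AT = 6 and N_GC = 4.
Tm = 2×6 + 4×4 = 28°C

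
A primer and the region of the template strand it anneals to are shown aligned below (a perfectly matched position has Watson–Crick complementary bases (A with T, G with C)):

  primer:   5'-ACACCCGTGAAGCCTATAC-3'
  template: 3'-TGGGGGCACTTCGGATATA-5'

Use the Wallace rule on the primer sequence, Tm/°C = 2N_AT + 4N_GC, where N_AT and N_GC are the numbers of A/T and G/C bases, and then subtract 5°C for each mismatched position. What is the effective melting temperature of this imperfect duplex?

48°C

Primer base counts: A=6, T=3, G=3, C=7 → A+T=9, G+C=10
Perfect-match Tm = 2(9) + 4(10) = 18 + 40 = 58°C
Mismatches (positions where the bases are not complementary): 2 (at positions 3, 19)
Effective Tm = 58 − 2×5 = 58 − 10 = 48°C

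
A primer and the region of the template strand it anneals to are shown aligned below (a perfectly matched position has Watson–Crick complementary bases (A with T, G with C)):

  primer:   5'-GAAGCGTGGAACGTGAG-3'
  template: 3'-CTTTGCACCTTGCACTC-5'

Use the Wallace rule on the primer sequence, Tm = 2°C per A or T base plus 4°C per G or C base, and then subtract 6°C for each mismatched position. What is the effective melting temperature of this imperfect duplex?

Primer base counts: A=5, T=2, G=8, C=2 → A+T=7, G+C=10
Perfect-match Tm = 2(7) + 4(10) = 14 + 40 = 54°C
Mismatches (positions where the bases are not complementary): 1 (at position 4)
Effective Tm = 54 − 1×6 = 54 − 6 = 48°C

48°C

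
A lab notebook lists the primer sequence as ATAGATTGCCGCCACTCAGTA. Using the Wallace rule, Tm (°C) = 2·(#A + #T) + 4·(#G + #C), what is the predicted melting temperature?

Counting bases: C=6, A=6, G=4, T=5
AT pairs contribute 11, GC pairs contribute 10.
Tm = 4·10 + 2·11 = 40 + 22 = 62°C

62°C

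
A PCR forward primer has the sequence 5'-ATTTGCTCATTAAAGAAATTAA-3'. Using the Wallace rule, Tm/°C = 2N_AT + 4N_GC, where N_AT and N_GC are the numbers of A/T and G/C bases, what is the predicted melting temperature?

52°C

Counting bases: C=2, G=2, A=10, T=8
So N_AT = 18 and N_GC = 4.
Tm = 2×18 + 4×4 = 52°C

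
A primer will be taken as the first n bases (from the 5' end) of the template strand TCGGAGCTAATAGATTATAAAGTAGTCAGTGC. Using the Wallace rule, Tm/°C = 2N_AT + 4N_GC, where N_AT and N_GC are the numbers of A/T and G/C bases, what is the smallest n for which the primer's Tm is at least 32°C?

n = 11

First 10 bases: TCGGAGCTAA → Tm = 30°C (< 32°C)
First 11 bases: TCGGAGCTAAT → Tm = 32°C (≥ 32°C)
Since every base adds ≥2°C, Tm only increases with n, so the threshold is first crossed at n = 11.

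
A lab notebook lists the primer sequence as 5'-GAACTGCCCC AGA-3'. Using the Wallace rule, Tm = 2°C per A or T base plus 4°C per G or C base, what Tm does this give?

Scanning the sequence gives A=4, G=3, T=1, C=5.
A+T = 5, G+C = 8
Tm = 2(5) + 4(8) = 10 + 32 = 42°C

42°C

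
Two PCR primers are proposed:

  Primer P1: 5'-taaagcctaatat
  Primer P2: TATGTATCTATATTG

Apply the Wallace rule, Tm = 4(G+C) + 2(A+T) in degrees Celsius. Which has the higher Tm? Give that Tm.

Primer P1: A+T=10, G+C=3 → Tm = 2(10)+4(3) = 32°C
Primer P2: A+T=12, G+C=3 → Tm = 2(12)+4(3) = 36°C
32°C vs 36°C → primer P2 is higher.

Primer P2, 36°C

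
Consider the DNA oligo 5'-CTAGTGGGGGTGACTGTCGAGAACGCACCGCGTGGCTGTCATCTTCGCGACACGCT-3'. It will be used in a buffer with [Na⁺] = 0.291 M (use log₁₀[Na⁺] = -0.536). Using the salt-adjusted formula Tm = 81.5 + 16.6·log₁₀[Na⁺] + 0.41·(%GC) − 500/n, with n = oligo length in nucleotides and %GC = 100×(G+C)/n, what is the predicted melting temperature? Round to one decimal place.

Length n = 56. Counting bases: A=9, T=12, C=16, G=19
G+C = 35, so %GC = 35/56 × 100 = 62.5%
Salt term: 16.6 × (-0.536) = -8.898
GC term: 0.41 × 62.5 = 25.625; length term: −500/56 = −8.929
Tm = 81.5 + (-8.898) + 25.625 − 8.929 = 89.298 → 89.3°C

89.3°C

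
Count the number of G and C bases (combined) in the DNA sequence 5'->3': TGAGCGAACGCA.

7

Scanning the sequence gives A=4, G=4, T=1, C=3.
Total G or C: 4 + 3 = 7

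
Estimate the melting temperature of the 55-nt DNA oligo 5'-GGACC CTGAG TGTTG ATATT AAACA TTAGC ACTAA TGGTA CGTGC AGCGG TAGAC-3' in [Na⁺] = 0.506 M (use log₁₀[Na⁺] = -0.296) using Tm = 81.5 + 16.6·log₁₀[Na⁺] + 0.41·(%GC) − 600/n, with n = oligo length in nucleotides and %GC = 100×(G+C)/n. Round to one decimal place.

Length n = 55. Base counts: G=15, T=14, A=16, C=10
G+C = 25, so %GC = 25/55 × 100 = 45.455%
Salt term: 16.6 × (-0.296) = -4.914
GC term: 0.41 × 45.455 = 18.637; length term: −600/55 = −10.909
Tm = 81.5 + (-4.914) + 18.637 − 10.909 = 84.314 → 84.3°C

84.3°C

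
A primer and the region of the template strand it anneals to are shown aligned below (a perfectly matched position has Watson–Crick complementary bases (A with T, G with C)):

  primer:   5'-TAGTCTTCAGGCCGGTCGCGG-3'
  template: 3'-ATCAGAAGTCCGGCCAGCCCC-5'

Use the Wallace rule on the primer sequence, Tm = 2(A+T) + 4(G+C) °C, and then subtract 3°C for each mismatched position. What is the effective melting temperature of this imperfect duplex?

Primer base counts: A=2, T=5, G=8, C=6 → A+T=7, G+C=14
Perfect-match Tm = 2(7) + 4(14) = 14 + 56 = 70°C
Mismatches (positions where the bases are not complementary): 1 (at position 19)
Effective Tm = 70 − 1×3 = 70 − 3 = 67°C

67°C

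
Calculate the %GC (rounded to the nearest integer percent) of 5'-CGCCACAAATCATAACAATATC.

36%

G=1, C=7, T=4, A=10
G+C = 1 + 7 = 8 out of 22 bases
%GC = 8/22 × 100 = 36.36% ≈ 36%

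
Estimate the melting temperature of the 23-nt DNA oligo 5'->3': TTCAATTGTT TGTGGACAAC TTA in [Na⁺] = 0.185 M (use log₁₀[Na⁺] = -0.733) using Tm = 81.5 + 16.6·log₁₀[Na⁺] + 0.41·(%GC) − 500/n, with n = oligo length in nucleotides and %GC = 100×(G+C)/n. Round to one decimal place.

Length n = 23. Base counts: G=4, A=6, C=3, T=10
G+C = 7, so %GC = 7/23 × 100 = 30.435%
Salt term: 16.6 × (-0.733) = -12.168
GC term: 0.41 × 30.435 = 12.478; length term: −500/23 = −21.739
Tm = 81.5 + (-12.168) + 12.478 − 21.739 = 60.071 → 60.1°C

60.1°C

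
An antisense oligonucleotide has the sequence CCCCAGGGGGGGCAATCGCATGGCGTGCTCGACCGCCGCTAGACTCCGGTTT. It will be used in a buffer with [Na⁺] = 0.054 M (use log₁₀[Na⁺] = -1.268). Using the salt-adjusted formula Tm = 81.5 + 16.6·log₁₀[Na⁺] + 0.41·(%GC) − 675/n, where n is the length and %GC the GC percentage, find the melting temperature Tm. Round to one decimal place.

75.9°C

Length n = 52. Scanning the sequence gives C=18, G=18, T=9, A=7.
G+C = 36, so %GC = 36/52 × 100 = 69.231%
Salt term: 16.6 × (-1.268) = -21.049
GC term: 0.41 × 69.231 = 28.385; length term: −675/52 = −12.981
Tm = 81.5 + (-21.049) + 28.385 − 12.981 = 75.855 → 75.9°C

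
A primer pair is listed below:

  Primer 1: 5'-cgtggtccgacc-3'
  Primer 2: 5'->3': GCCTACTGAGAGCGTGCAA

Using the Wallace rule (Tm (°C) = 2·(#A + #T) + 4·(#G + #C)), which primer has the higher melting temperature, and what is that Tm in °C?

Primer 1: A+T=3, G+C=9 → Tm = 2(3)+4(9) = 42°C
Primer 2: A+T=8, G+C=11 → Tm = 2(8)+4(11) = 60°C
42°C vs 60°C → primer 2 is higher.

Primer 2, 60°C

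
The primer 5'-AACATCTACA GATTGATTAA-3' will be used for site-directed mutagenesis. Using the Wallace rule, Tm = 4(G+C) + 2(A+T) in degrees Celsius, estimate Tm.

Counting bases: C=3, A=9, G=2, T=6
A+T = 15, G+C = 5
Tm = 2×15 + 4×5 = 50°C

50°C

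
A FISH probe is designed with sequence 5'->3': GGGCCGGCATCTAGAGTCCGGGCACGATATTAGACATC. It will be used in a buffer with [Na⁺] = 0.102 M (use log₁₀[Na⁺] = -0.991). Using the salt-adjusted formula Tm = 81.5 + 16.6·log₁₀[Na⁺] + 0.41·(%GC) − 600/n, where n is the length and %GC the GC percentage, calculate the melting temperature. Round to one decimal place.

Length n = 38. A=9, G=12, T=7, C=10
G+C = 22, so %GC = 22/38 × 100 = 57.895%
Salt term: 16.6 × (-0.991) = -16.451
GC term: 0.41 × 57.895 = 23.737; length term: −600/38 = −15.789
Tm = 81.5 + (-16.451) + 23.737 − 15.789 = 72.997 → 73.0°C

73.0°C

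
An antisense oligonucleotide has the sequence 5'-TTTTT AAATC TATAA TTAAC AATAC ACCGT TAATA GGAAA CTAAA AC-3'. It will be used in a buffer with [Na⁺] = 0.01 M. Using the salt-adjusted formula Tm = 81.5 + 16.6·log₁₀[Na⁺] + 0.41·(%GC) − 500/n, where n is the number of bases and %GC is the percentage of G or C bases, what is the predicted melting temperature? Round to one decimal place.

Length n = 47. Base counts: G=3, C=7, T=15, A=22
G+C = 10, so %GC = 10/47 × 100 = 21.277%
Salt term: 16.6 × (-2) = -33.2
GC term: 0.41 × 21.277 = 8.724; length term: −500/47 = −10.638
Tm = 81.5 + (-33.2) + 8.724 − 10.638 = 46.386 → 46.4°C

46.4°C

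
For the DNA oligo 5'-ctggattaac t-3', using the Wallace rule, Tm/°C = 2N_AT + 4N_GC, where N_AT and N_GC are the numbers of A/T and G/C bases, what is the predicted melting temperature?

30°C

Scanning the sequence gives G=2, A=3, C=2, T=4.
AT pairs contribute 7, GC pairs contribute 4.
Tm = 4·4 + 2·7 = 16 + 14 = 30°C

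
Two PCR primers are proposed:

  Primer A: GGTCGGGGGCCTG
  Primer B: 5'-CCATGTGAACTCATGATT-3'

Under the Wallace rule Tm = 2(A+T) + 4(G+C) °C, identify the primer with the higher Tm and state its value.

Primer B, 50°C

Primer A: A+T=2, G+C=11 → Tm = 2(2)+4(11) = 48°C
Primer B: A+T=11, G+C=7 → Tm = 2(11)+4(7) = 50°C
48°C vs 50°C → primer B is higher.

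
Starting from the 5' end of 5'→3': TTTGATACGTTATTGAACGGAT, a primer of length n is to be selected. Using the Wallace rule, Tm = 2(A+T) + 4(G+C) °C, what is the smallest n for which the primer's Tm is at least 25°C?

First 9 bases: TTTGATACG → Tm = 24°C (< 25°C)
First 10 bases: TTTGATACGT → Tm = 26°C (≥ 25°C)
Since every base adds ≥2°C, Tm only increases with n, so the threshold is first crossed at n = 10.

n = 10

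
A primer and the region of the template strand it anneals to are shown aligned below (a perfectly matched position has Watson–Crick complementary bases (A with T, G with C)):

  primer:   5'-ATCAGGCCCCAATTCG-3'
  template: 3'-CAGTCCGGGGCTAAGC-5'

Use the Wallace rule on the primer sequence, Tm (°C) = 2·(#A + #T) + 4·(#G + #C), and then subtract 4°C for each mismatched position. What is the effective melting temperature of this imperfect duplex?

42°C

Primer base counts: A=4, T=3, G=3, C=6 → A+T=7, G+C=9
Perfect-match Tm = 2(7) + 4(9) = 14 + 36 = 50°C
Mismatches (positions where the bases are not complementary): 2 (at positions 1, 11)
Effective Tm = 50 − 2×4 = 50 − 8 = 42°C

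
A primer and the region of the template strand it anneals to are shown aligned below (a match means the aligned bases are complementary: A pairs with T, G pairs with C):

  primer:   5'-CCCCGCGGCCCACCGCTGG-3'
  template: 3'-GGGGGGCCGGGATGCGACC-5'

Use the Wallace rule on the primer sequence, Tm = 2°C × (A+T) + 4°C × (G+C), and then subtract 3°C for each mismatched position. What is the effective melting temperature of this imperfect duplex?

Primer base counts: A=1, T=1, G=6, C=11 → A+T=2, G+C=17
Perfect-match Tm = 2(2) + 4(17) = 4 + 68 = 72°C
Mismatches (positions where the bases are not complementary): 3 (at positions 5, 12, 13)
Effective Tm = 72 − 3×3 = 72 − 9 = 63°C

63°C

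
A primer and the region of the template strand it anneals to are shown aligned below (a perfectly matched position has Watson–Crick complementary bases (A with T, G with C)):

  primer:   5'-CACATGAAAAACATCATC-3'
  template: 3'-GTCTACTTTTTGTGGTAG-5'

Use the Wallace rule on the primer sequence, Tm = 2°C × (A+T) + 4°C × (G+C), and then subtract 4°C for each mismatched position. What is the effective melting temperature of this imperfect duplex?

40°C

Primer base counts: A=9, T=3, G=1, C=5 → A+T=12, G+C=6
Perfect-match Tm = 2(12) + 4(6) = 24 + 24 = 48°C
Mismatches (positions where the bases are not complementary): 2 (at positions 3, 14)
Effective Tm = 48 − 2×4 = 48 − 8 = 40°C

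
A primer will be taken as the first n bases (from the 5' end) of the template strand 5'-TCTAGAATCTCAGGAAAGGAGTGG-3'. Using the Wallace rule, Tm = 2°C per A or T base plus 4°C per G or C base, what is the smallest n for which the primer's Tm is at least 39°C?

First 13 bases: TCTAGAATCTCAG → Tm = 36°C (< 39°C)
First 14 bases: TCTAGAATCTCAGG → Tm = 40°C (≥ 39°C)
Since every base adds ≥2°C, Tm only increases with n, so the threshold is first crossed at n = 14.

n = 14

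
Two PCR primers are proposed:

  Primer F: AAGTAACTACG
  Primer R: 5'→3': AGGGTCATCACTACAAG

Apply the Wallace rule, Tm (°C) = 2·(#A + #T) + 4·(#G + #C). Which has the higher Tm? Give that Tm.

Primer F: A+T=7, G+C=4 → Tm = 2(7)+4(4) = 30°C
Primer R: A+T=9, G+C=8 → Tm = 2(9)+4(8) = 50°C
30°C vs 50°C → primer R is higher.

Primer R, 50°C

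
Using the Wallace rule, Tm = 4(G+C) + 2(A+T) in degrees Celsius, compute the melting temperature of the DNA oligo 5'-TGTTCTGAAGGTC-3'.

38°C

Counting bases: G=4, C=2, A=2, T=5
A+T = 7, G+C = 6
Tm = 2(7) + 4(6) = 14 + 24 = 38°C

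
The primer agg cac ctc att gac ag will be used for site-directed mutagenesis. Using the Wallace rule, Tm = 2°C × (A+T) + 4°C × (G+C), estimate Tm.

52°C

Base counts: A=5, C=5, T=3, G=4
A+T = 8, G+C = 9
Tm = 2×8 + 4×9 = 52°C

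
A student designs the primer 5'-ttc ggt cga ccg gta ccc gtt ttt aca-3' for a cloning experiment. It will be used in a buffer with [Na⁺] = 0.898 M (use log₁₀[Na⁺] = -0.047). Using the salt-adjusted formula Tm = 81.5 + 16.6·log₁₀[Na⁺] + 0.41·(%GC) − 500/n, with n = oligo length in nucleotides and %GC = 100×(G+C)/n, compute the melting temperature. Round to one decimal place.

83.5°C

Length n = 27. Scanning the sequence gives C=8, T=9, A=4, G=6.
G+C = 14, so %GC = 14/27 × 100 = 51.852%
Salt term: 16.6 × (-0.047) = -0.78
GC term: 0.41 × 51.852 = 21.259; length term: −500/27 = −18.519
Tm = 81.5 + (-0.78) + 21.259 − 18.519 = 83.46 → 83.5°C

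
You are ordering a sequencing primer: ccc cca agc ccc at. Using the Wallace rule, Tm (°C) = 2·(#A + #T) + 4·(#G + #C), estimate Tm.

Counting bases: T=1, A=3, C=9, G=1
A+T = 4, G+C = 10
Tm = 2(4) + 4(10) = 8 + 40 = 48°C

48°C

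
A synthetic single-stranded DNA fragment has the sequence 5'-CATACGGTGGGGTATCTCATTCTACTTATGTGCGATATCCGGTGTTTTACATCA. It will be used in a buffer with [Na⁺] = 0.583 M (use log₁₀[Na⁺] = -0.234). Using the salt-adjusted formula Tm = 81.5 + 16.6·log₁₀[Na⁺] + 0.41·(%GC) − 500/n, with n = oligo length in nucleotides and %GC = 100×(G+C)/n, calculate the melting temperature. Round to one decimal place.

85.8°C

Length n = 54. Counting bases: T=20, A=11, G=12, C=11
G+C = 23, so %GC = 23/54 × 100 = 42.593%
Salt term: 16.6 × (-0.234) = -3.884
GC term: 0.41 × 42.593 = 17.463; length term: −500/54 = −9.259
Tm = 81.5 + (-3.884) + 17.463 − 9.259 = 85.82 → 85.8°C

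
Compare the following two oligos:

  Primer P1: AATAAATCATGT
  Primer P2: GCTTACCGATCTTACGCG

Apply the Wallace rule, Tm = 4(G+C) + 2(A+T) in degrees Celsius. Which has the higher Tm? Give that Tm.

Primer P2, 56°C

Primer P1: A+T=10, G+C=2 → Tm = 2(10)+4(2) = 28°C
Primer P2: A+T=8, G+C=10 → Tm = 2(8)+4(10) = 56°C
28°C vs 56°C → primer P2 is higher.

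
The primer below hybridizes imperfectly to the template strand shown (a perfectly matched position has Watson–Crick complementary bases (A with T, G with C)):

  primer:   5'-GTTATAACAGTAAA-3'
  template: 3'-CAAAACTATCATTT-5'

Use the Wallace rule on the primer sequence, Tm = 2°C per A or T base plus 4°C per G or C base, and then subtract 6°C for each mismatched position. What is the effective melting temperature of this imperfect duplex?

16°C

Primer base counts: A=7, T=4, G=2, C=1 → A+T=11, G+C=3
Perfect-match Tm = 2(11) + 4(3) = 22 + 12 = 34°C
Mismatches (positions where the bases are not complementary): 3 (at positions 4, 6, 8)
Effective Tm = 34 − 3×6 = 34 − 18 = 16°C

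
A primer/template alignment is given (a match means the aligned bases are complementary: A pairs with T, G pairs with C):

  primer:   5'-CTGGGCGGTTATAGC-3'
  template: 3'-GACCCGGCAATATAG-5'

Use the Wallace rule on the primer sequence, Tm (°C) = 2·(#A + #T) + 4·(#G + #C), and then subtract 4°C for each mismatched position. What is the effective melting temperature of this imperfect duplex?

40°C

Primer base counts: A=2, T=4, G=6, C=3 → A+T=6, G+C=9
Perfect-match Tm = 2(6) + 4(9) = 12 + 36 = 48°C
Mismatches (positions where the bases are not complementary): 2 (at positions 7, 14)
Effective Tm = 48 − 2×4 = 48 − 8 = 40°C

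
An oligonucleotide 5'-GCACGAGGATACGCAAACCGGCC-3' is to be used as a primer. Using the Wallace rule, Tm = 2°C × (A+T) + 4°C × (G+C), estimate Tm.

Base counts: A=7, G=7, C=8, T=1
A+T = 8, G+C = 15
Tm = 2(8) + 4(15) = 16 + 60 = 76°C

76°C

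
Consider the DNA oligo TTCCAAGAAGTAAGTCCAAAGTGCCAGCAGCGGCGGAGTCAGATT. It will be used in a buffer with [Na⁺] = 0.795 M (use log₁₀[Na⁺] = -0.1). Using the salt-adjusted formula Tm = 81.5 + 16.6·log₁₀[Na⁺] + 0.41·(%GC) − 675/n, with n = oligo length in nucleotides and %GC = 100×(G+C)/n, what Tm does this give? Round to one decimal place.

Length n = 45. Base counts: A=14, G=13, T=8, C=10
G+C = 23, so %GC = 23/45 × 100 = 51.111%
Salt term: 16.6 × (-0.1) = -1.66
GC term: 0.41 × 51.111 = 20.956; length term: −675/45 = −15
Tm = 81.5 + (-1.66) + 20.956 − 15 = 85.796 → 85.8°C

85.8°C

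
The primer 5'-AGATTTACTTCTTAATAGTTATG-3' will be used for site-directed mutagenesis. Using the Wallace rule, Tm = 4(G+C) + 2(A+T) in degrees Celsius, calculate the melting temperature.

A=7, G=3, C=2, T=11
So N_AT = 18 and N_GC = 5.
Tm = 4·5 + 2·18 = 20 + 36 = 56°C

56°C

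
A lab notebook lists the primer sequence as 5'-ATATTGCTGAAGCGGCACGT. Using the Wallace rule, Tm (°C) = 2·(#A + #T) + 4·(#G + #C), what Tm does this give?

60°C

Base counts: C=4, A=5, T=5, G=6
A+T = 10, G+C = 10
Tm = 4·10 + 2·10 = 40 + 20 = 60°C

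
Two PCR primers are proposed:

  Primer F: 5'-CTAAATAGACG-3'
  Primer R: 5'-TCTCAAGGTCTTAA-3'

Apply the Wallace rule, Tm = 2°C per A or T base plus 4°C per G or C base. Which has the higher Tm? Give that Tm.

Primer R, 38°C

Primer F: A+T=7, G+C=4 → Tm = 2(7)+4(4) = 30°C
Primer R: A+T=9, G+C=5 → Tm = 2(9)+4(5) = 38°C
30°C vs 38°C → primer R is higher.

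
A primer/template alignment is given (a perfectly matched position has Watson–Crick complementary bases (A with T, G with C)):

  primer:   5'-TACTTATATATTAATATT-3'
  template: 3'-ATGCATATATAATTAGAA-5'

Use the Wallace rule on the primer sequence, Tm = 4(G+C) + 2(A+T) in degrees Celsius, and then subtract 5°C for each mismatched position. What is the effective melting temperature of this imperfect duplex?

28°C

Primer base counts: A=7, T=10, G=0, C=1 → A+T=17, G+C=1
Perfect-match Tm = 2(17) + 4(1) = 34 + 4 = 38°C
Mismatches (positions where the bases are not complementary): 2 (at positions 4, 16)
Effective Tm = 38 − 2×5 = 38 − 10 = 28°C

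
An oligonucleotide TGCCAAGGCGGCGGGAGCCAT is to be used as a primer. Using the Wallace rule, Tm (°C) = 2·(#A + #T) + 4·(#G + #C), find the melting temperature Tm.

72°C

Counting bases: A=4, C=6, T=2, G=9
A+T = 6, G+C = 15
Tm = 2×6 + 4×15 = 72°C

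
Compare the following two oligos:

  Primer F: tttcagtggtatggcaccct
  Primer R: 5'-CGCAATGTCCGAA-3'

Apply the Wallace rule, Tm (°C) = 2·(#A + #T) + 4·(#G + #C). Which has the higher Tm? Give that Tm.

Primer F, 60°C

Primer F: A+T=10, G+C=10 → Tm = 2(10)+4(10) = 60°C
Primer R: A+T=6, G+C=7 → Tm = 2(6)+4(7) = 40°C
60°C vs 40°C → primer F is higher.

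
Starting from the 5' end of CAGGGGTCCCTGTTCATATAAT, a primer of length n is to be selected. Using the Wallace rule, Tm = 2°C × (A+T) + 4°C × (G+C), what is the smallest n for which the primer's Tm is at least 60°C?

First 19 bases: CAGGGGTCCCTGTTCATAT → Tm = 58°C (< 60°C)
First 20 bases: CAGGGGTCCCTGTTCATATA → Tm = 60°C (≥ 60°C)
Each additional base adds 2°C (A/T) or 4°C (G/C), so Tm is non-decreasing in n; n = 20 is the first length to reach 60°C.

n = 20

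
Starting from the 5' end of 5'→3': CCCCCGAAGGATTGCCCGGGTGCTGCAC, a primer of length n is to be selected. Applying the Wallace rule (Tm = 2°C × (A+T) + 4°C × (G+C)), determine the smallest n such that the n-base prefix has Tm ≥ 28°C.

First 7 bases: CCCCCGA → Tm = 26°C (< 28°C)
First 8 bases: CCCCCGAA → Tm = 28°C (≥ 28°C)
Each additional base adds 2°C (A/T) or 4°C (G/C), so Tm is non-decreasing in n; n = 8 is the first length to reach 28°C.

n = 8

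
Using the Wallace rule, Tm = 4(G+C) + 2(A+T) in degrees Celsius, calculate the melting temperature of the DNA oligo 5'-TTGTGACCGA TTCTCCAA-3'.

52°C

Counting bases: A=4, G=3, T=6, C=5
A+T = 10, G+C = 8
Tm = 2×10 + 4×8 = 52°C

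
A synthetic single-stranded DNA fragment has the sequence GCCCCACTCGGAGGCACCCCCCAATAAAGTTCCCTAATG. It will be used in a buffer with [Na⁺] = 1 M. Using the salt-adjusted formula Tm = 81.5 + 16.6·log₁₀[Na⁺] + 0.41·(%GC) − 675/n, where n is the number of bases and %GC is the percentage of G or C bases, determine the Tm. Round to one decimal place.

Length n = 39. G=7, C=16, T=6, A=10
G+C = 23, so %GC = 23/39 × 100 = 58.974%
Salt term: 16.6 × (0) = 0
GC term: 0.41 × 58.974 = 24.179; length term: −675/39 = −17.308
Tm = 81.5 + (0) + 24.179 − 17.308 = 88.371 → 88.4°C

88.4°C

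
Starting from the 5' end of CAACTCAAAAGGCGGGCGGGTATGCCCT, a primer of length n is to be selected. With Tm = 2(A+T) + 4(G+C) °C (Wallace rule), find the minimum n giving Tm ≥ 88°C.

n = 27

First 26 bases: CAACTCAAAAGGCGGGCGGGTATGCC → Tm = 84°C (< 88°C)
First 27 bases: CAACTCAAAAGGCGGGCGGGTATGCCC → Tm = 88°C (≥ 88°C)
Since every base adds ≥2°C, Tm only increases with n, so the threshold is first crossed at n = 27.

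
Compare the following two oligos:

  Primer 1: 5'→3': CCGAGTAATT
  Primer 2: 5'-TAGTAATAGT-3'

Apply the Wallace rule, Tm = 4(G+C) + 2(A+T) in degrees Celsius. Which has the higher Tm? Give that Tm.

Primer 1: A+T=6, G+C=4 → Tm = 2(6)+4(4) = 28°C
Primer 2: A+T=8, G+C=2 → Tm = 2(8)+4(2) = 24°C
28°C vs 24°C → primer 1 is higher.

Primer 1, 28°C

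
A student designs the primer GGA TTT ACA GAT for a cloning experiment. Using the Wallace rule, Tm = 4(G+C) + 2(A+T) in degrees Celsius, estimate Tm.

Base counts: C=1, T=4, G=3, A=4
A+T = 8, G+C = 4
Tm = 4·4 + 2·8 = 16 + 16 = 32°C

32°C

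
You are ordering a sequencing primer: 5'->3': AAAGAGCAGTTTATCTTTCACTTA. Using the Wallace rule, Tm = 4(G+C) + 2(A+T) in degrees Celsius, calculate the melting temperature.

Base counts: T=9, A=8, G=3, C=4
A+T = 17, G+C = 7
Tm = 2(17) + 4(7) = 34 + 28 = 62°C

62°C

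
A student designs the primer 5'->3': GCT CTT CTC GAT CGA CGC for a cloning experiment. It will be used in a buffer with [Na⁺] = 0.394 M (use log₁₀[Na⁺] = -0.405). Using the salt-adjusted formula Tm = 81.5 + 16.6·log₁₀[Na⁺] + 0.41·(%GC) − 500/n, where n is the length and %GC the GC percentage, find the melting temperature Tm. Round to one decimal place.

72.1°C

Length n = 18. Counting bases: C=7, T=5, A=2, G=4
G+C = 11, so %GC = 11/18 × 100 = 61.111%
Salt term: 16.6 × (-0.405) = -6.723
GC term: 0.41 × 61.111 = 25.056; length term: −500/18 = −27.778
Tm = 81.5 + (-6.723) + 25.056 − 27.778 = 72.055 → 72.1°C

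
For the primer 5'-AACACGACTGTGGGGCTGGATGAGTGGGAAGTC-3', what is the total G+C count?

C=5, A=8, G=14, T=6
Total G or C: 14 + 5 = 19

19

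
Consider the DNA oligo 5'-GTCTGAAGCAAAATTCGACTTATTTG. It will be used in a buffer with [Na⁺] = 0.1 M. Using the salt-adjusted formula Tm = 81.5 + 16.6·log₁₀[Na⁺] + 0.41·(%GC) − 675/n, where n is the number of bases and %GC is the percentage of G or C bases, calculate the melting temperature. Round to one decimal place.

Length n = 26. T=9, G=5, C=4, A=8
G+C = 9, so %GC = 9/26 × 100 = 34.615%
Salt term: 16.6 × (-1) = -16.6
GC term: 0.41 × 34.615 = 14.192; length term: −675/26 = −25.962
Tm = 81.5 + (-16.6) + 14.192 − 25.962 = 53.13 → 53.1°C

53.1°C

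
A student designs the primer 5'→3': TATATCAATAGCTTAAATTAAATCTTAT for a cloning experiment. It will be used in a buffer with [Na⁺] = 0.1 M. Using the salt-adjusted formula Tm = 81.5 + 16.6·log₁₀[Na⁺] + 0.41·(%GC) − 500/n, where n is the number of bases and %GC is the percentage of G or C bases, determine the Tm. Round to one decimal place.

Length n = 28. Counting bases: A=12, G=1, C=3, T=12
G+C = 4, so %GC = 4/28 × 100 = 14.286%
Salt term: 16.6 × (-1) = -16.6
GC term: 0.41 × 14.286 = 5.857; length term: −500/28 = −17.857
Tm = 81.5 + (-16.6) + 5.857 − 17.857 = 52.9 → 52.9°C

52.9°C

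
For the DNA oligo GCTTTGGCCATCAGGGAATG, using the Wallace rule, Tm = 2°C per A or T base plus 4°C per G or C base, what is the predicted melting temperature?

Scanning the sequence gives G=7, C=4, A=4, T=5.
AT pairs contribute 9, GC pairs contribute 11.
Tm = 2(9) + 4(11) = 18 + 44 = 62°C

62°C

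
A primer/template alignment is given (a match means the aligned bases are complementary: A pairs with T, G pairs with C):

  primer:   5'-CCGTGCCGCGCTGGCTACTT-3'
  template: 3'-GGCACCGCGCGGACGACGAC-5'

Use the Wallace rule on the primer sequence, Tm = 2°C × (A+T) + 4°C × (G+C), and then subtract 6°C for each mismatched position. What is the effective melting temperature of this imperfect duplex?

Primer base counts: A=1, T=5, G=6, C=8 → A+T=6, G+C=14
Perfect-match Tm = 2(6) + 4(14) = 12 + 56 = 68°C
Mismatches (positions where the bases are not complementary): 5 (at positions 6, 12, 13, 17, 20)
Effective Tm = 68 − 5×6 = 68 − 30 = 38°C

38°C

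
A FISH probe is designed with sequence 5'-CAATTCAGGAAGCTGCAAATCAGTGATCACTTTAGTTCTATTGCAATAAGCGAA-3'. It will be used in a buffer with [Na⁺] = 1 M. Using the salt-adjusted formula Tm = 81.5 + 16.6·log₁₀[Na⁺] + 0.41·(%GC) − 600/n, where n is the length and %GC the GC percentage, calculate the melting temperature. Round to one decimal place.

85.6°C

Length n = 54. Counting bases: C=10, T=15, G=10, A=19
G+C = 20, so %GC = 20/54 × 100 = 37.037%
Salt term: 16.6 × (0) = 0
GC term: 0.41 × 37.037 = 15.185; length term: −600/54 = −11.111
Tm = 81.5 + (0) + 15.185 − 11.111 = 85.574 → 85.6°C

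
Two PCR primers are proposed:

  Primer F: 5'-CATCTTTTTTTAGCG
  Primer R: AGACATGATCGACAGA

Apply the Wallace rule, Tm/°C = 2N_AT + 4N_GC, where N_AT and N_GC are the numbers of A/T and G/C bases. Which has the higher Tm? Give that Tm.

Primer F: A+T=10, G+C=5 → Tm = 2(10)+4(5) = 40°C
Primer R: A+T=9, G+C=7 → Tm = 2(9)+4(7) = 46°C
40°C vs 46°C → primer R is higher.

Primer R, 46°C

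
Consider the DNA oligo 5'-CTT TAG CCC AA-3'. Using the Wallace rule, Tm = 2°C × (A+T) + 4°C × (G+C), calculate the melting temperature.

32°C

G=1, C=4, T=3, A=3
So N_AT = 6 and N_GC = 5.
Tm = 2×6 + 4×5 = 32°C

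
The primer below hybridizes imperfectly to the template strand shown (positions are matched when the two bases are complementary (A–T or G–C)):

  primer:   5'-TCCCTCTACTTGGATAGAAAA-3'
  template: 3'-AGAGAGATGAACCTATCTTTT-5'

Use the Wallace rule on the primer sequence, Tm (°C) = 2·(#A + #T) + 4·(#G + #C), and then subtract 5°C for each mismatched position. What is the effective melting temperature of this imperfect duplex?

Primer base counts: A=7, T=6, G=3, C=5 → A+T=13, G+C=8
Perfect-match Tm = 2(13) + 4(8) = 26 + 32 = 58°C
Mismatches (positions where the bases are not complementary): 1 (at position 3)
Effective Tm = 58 − 1×5 = 58 − 5 = 53°C

53°C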